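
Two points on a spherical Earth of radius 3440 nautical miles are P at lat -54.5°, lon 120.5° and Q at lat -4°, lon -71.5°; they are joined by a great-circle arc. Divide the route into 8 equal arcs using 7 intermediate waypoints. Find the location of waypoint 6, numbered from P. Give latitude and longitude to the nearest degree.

≈ lat -34°, lon -76°

Convert each endpoint to a unit vector on the sphere (x = cos φ cos λ, y = cos φ sin λ, z = sin φ).
The central angle between the endpoints is δ = arccos(p₁·p₂) ≈ 2.106 rad (120.7°).
Interpolate at f = 6/8 with slerp weights a = sin((1−f)δ)/sin δ ≈ 0.584, b = sin(fδ)/sin δ ≈ 1.162.
p = a·p₁ + b·p₂ ≈ (0.196, -0.807, -0.557); φ = arcsin(p_z) ≈ -33.82°, λ = atan2(p_y, p_x) ≈ -76.37°.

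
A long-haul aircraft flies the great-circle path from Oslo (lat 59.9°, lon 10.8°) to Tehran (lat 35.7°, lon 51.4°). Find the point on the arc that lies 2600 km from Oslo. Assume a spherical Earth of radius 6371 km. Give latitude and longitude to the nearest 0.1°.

≈ lat 45.4°, lon 41.7°

Convert each endpoint to a unit vector on the sphere (x = cos φ cos λ, y = cos φ sin λ, z = sin φ).
The central angle between the endpoints is δ = arccos(p₁·p₂) ≈ 0.620 rad (35.5°). The total great-circle distance is δ·R ≈ 0.620 × 6371 ≈ 3948 km, so the target fraction is f = 2600/3948 ≈ 0.659.
Interpolate at f ≈ 0.659 with slerp weights a = sin((1−f)δ)/sin δ ≈ 0.362, b = sin(fδ)/sin δ ≈ 0.683.
p = a·p₁ + b·p₂ ≈ (0.524, 0.468, 0.712); φ = arcsin(p_z) ≈ 45.36°, λ = atan2(p_y, p_x) ≈ 41.73°.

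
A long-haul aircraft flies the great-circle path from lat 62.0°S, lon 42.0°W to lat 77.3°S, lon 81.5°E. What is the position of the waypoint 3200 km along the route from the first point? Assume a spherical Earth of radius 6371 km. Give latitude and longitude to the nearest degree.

Convert each endpoint to a unit vector on the sphere (x = cos φ cos λ, y = cos φ sin λ, z = sin φ).
The central angle between the endpoints is δ = arccos(p₁·p₂) ≈ 0.636 rad (36.4°). The total great-circle distance is δ·R ≈ 0.636 × 6371 ≈ 4053 km, so the target fraction is f = 3200/4053 ≈ 0.790.
Interpolate at f ≈ 0.790 with slerp weights a = sin((1−f)δ)/sin δ ≈ 0.225, b = sin(fδ)/sin δ ≈ 0.810.
p = a·p₁ + b·p₂ ≈ (0.105, 0.106, -0.989); φ = arcsin(p_z) ≈ -81.45°, λ = atan2(p_y, p_x) ≈ 45.24°.

≈ lat 81°S, lon 45°E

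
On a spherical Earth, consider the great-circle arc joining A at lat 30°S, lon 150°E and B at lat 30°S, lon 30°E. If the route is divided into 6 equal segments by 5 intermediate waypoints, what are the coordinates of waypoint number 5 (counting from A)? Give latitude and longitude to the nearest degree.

Write both endpoints as unit vectors p₁, p₂ with components (cos φ cos λ, cos φ sin λ, sin φ).
The central angle between the endpoints is δ = arccos(p₁·p₂) ≈ 1.696 rad (97.2°).
Interpolate at f = 5/6 with slerp weights a = sin((1−f)δ)/sin δ ≈ 0.281, b = sin(fδ)/sin δ ≈ 0.995.
p = a·p₁ + b·p₂ ≈ (0.536, 0.553, -0.638); φ = arcsin(p_z) ≈ -39.66°, λ = atan2(p_y, p_x) ≈ 45.90°.

≈ lat 40°S, lon 46°E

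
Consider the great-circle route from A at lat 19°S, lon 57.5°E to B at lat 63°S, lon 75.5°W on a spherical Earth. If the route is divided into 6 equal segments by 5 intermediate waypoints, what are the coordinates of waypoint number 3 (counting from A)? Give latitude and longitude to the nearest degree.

≈ lat 59°S, lon 30°E

The haversine formula gives a central angle δ ≈ 1.573 rad (90.2°) between the endpoints.
Interpolate at f = 3/6 with slerp weights a = sin((1−f)δ)/sin δ ≈ 0.708, b = sin(fδ)/sin δ ≈ 0.708.
p = a·p₁ + b·p₂ ≈ (0.440, 0.253, -0.861); φ = arcsin(p_z) ≈ -59.47°, λ = atan2(p_y, p_x) ≈ 29.93°.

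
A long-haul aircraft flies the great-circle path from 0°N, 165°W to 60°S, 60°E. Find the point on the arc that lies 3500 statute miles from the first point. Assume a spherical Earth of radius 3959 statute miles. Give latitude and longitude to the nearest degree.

≈ 46°S, 170°E

Convert each endpoint to a unit vector on the sphere (x = cos φ cos λ, y = cos φ sin λ, z = sin φ).
The central angle between the endpoints is δ = arccos(p₁·p₂) ≈ 1.932 rad (110.7°). The total great-circle distance is δ·R ≈ 1.932 × 3959 ≈ 7649 mi, so the target fraction is f = 3500/7649 ≈ 0.458.
Interpolate at f ≈ 0.458 with slerp weights a = sin((1−f)δ)/sin δ ≈ 0.926, b = sin(fδ)/sin δ ≈ 0.827.
p = a·p₁ + b·p₂ ≈ (-0.688, 0.118, -0.716); φ = arcsin(p_z) ≈ -45.72°, λ = atan2(p_y, p_x) ≈ 170.25°.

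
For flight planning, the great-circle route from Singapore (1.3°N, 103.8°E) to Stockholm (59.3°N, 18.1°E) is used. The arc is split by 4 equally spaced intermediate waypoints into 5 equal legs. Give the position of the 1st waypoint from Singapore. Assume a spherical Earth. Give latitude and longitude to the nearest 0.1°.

≈ (16.1°N, 94.7°E)

Write both endpoints as unit vectors p₁, p₂ with components (cos φ cos λ, cos φ sin λ, sin φ).
The central angle between the endpoints is δ = arccos(p₁·p₂) ≈ 1.513 rad (86.7°).
Interpolate at f = 1/5 with slerp weights a = sin((1−f)δ)/sin δ ≈ 0.937, b = sin(fδ)/sin δ ≈ 0.298.
p = a·p₁ + b·p₂ ≈ (-0.079, 0.957, 0.278); φ = arcsin(p_z) ≈ 16.14°, λ = atan2(p_y, p_x) ≈ 94.70°.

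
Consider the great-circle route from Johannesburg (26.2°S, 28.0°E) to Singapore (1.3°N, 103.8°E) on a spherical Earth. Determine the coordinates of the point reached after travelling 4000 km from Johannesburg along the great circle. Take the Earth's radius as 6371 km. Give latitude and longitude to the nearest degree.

Write both endpoints as unit vectors p₁, p₂ with components (cos φ cos λ, cos φ sin λ, sin φ).
The central angle between the endpoints is δ = arccos(p₁·p₂) ≈ 1.359 rad (77.9°). The total great-circle distance is δ·R ≈ 1.359 × 6371 ≈ 8659 km, so the target fraction is f = 4000/8659 ≈ 0.462.
Interpolate at f ≈ 0.462 with slerp weights a = sin((1−f)δ)/sin δ ≈ 0.683, b = sin(fδ)/sin δ ≈ 0.601.
p = a·p₁ + b·p₂ ≈ (0.398, 0.871, -0.288); φ = arcsin(p_z) ≈ -16.74°, λ = atan2(p_y, p_x) ≈ 65.45°.

≈ 17°S, 65°E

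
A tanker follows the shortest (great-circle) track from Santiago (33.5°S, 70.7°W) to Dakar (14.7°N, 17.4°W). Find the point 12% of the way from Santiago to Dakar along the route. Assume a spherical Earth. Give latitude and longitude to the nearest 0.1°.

≈ 28.5°S, 62.8°W

Write both endpoints as unit vectors p₁, p₂ with components (cos φ cos λ, cos φ sin λ, sin φ).
The central angle between the endpoints is δ = arccos(p₁·p₂) ≈ 1.222 rad (70.0°).
Interpolate at f = 0.12 with slerp weights a = sin((1−f)δ)/sin δ ≈ 0.936, b = sin(fδ)/sin δ ≈ 0.155.
p = a·p₁ + b·p₂ ≈ (0.401, -0.782, -0.477); φ = arcsin(p_z) ≈ -28.50°, λ = atan2(p_y, p_x) ≈ -62.81°.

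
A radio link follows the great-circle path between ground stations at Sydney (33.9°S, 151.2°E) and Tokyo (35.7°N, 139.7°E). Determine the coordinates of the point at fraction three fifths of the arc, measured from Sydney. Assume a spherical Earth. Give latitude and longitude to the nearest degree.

Convert each endpoint to a unit vector on the sphere (x = cos φ cos λ, y = cos φ sin λ, z = sin φ).
The central angle between the endpoints is δ = arccos(p₁·p₂) ≈ 1.229 rad (70.4°).
Interpolate at f = 3/5 with slerp weights a = sin((1−f)δ)/sin δ ≈ 0.501, b = sin(fδ)/sin δ ≈ 0.714.
p = a·p₁ + b·p₂ ≈ (-0.806, 0.575, 0.137); φ = arcsin(p_z) ≈ 7.87°, λ = atan2(p_y, p_x) ≈ 144.50°.

≈ (8°N, 145°E)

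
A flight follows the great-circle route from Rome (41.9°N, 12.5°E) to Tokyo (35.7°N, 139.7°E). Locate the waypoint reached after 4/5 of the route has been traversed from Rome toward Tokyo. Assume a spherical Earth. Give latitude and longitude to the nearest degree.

The haversine formula gives a central angle δ ≈ 1.547 rad (88.6°) between the endpoints.
Interpolate at f = 4/5 with slerp weights a = sin((1−f)δ)/sin δ ≈ 0.304, b = sin(fδ)/sin δ ≈ 0.945.
p = a·p₁ + b·p₂ ≈ (-0.364, 0.545, 0.755); φ = arcsin(p_z) ≈ 49.02°, λ = atan2(p_y, p_x) ≈ 123.72°.

≈ 49°N, 124°E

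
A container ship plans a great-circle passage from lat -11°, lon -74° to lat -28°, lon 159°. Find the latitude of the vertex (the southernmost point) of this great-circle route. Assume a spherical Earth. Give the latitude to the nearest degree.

The great circle lies in the plane with unit normal n̂ = (p₁ × p₂)/|p₁ × p₂|.
Here n̂_z ≈ -0.768; the vertex latitude is φ_max = arccos|n̂_z| ≈ 39.9°.
Check via Clairaut: cos φ_max = |cos φ₁| · sin C = cos(11.0°)·sin(128.6°) ≈ 0.768, again giving ≈ 39.9°.

≈ -40°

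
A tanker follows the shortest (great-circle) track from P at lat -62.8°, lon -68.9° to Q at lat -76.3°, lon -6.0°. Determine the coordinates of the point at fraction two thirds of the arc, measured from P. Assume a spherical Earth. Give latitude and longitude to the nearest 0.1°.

Write both endpoints as unit vectors p₁, p₂ with components (cos φ cos λ, cos φ sin λ, sin φ).
The central angle between the endpoints is δ = arccos(p₁·p₂) ≈ 0.419 rad (24.0°).
Interpolate at f = 2/3 with slerp weights a = sin((1−f)δ)/sin δ ≈ 0.342, b = sin(fδ)/sin δ ≈ 0.678.
p = a·p₁ + b·p₂ ≈ (0.216, -0.163, -0.963); φ = arcsin(p_z) ≈ -74.31°, λ = atan2(p_y, p_x) ≈ -37.00°.

≈ lat -74.3°, lon -37.0°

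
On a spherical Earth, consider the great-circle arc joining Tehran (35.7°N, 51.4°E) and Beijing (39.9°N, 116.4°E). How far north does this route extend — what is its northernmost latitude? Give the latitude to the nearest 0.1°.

The great circle lies in the plane with unit normal n̂ = (p₁ × p₂)/|p₁ × p₂|.
Here n̂_z ≈ +0.733; the vertex latitude is φ_max = arccos|n̂_z| ≈ 42.9°.

≈ 42.9°N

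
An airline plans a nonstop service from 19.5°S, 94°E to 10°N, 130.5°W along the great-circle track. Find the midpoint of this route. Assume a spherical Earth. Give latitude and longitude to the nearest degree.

The haversine formula gives a central angle δ ≈ 2.375 rad (136.1°) between the endpoints.
Interpolate at f = 1/2 with slerp weights a = sin((1−f)δ)/sin δ ≈ 1.337, b = sin(fδ)/sin δ ≈ 1.337.
p = a·p₁ + b·p₂ ≈ (-0.943, 0.256, -0.214); φ = arcsin(p_z) ≈ -12.36°, λ = atan2(p_y, p_x) ≈ 164.81°.

≈ 12°S, 165°E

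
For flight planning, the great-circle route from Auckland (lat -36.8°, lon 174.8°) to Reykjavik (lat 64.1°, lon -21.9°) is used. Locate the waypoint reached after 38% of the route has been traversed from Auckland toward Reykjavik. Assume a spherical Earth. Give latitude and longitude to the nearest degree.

Write both endpoints as unit vectors p₁, p₂ with components (cos φ cos λ, cos φ sin λ, sin φ).
The central angle between the endpoints is δ = arccos(p₁·p₂) ≈ 2.634 rad (150.9°).
Interpolate at f = 0.38 with slerp weights a = sin((1−f)δ)/sin δ ≈ 2.053, b = sin(fδ)/sin δ ≈ 1.732.
p = a·p₁ + b·p₂ ≈ (-0.935, -0.133, 0.328); φ = arcsin(p_z) ≈ 19.15°, λ = atan2(p_y, p_x) ≈ -171.90°.

≈ lat 19°, lon -172°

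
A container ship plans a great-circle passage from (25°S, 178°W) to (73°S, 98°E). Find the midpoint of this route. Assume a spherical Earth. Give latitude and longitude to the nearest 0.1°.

≈ (54.6°S, 164.8°E)

Write both endpoints as unit vectors p₁, p₂ with components (cos φ cos λ, cos φ sin λ, sin φ).
The central angle between the endpoints is δ = arccos(p₁·p₂) ≈ 1.124 rad (64.4°).
Interpolate at f = 1/2 with slerp weights a = sin((1−f)δ)/sin δ ≈ 0.591, b = sin(fδ)/sin δ ≈ 0.591.
p = a·p₁ + b·p₂ ≈ (-0.559, 0.152, -0.815); φ = arcsin(p_z) ≈ -54.57°, λ = atan2(p_y, p_x) ≈ 164.76°.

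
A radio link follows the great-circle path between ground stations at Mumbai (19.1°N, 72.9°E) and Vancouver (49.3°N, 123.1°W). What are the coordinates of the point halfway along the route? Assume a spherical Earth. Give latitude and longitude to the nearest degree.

From cos δ = sin φ₁ sin φ₂ + cos φ₁ cos φ₂ cos Δλ, the central angle is δ ≈ 1.922 rad (110.1°).
Interpolate at f = 1/2 with slerp weights a = sin((1−f)δ)/sin δ ≈ 0.873, b = sin(fδ)/sin δ ≈ 0.873.
p = a·p₁ + b·p₂ ≈ (-0.068, 0.312, 0.948); φ = arcsin(p_z) ≈ 71.39°, λ = atan2(p_y, p_x) ≈ 102.37°.

≈ 71°N, 102°E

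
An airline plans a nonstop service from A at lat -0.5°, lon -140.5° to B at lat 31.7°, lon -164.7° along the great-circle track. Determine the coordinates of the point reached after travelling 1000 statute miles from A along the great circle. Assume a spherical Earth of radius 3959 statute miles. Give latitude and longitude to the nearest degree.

≈ lat 12°, lon -149°

Write both endpoints as unit vectors p₁, p₂ with components (cos φ cos λ, cos φ sin λ, sin φ).
The central angle between the endpoints is δ = arccos(p₁·p₂) ≈ 0.690 rad (39.5°). The total great-circle distance is δ·R ≈ 0.690 × 3959 ≈ 2731 mi, so the target fraction is f = 1000/2731 ≈ 0.366.
Interpolate at f ≈ 0.366 with slerp weights a = sin((1−f)δ)/sin δ ≈ 0.665, b = sin(fδ)/sin δ ≈ 0.393.
p = a·p₁ + b·p₂ ≈ (-0.836, -0.511, 0.201); φ = arcsin(p_z) ≈ 11.57°, λ = atan2(p_y, p_x) ≈ -148.54°.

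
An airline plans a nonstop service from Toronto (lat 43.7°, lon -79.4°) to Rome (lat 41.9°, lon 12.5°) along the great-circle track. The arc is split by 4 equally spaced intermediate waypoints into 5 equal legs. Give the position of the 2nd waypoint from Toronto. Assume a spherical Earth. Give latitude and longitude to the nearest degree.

≈ lat 53°, lon -43°

From cos δ = sin φ₁ sin φ₂ + cos φ₁ cos φ₂ cos Δλ, the central angle is δ ≈ 1.111 rad (63.7°).
Interpolate at f = 2/5 with slerp weights a = sin((1−f)δ)/sin δ ≈ 0.690, b = sin(fδ)/sin δ ≈ 0.480.
p = a·p₁ + b·p₂ ≈ (0.440, -0.413, 0.797); φ = arcsin(p_z) ≈ 52.86°, λ = atan2(p_y, p_x) ≈ -43.16°.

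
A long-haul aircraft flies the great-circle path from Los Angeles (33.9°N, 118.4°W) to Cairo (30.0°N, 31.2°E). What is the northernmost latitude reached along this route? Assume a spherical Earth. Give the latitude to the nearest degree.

The great circle lies in the plane with unit normal n̂ = (p₁ × p₂)/|p₁ × p₂|.
Here n̂_z ≈ +0.387; the vertex latitude is φ_max = arccos|n̂_z| ≈ 67.2°.
Check via Clairaut: cos φ_max = |cos φ₁| · sin C = cos(33.9°)·sin(27.8°) ≈ 0.387, again giving ≈ 67.2°.

≈ 67°N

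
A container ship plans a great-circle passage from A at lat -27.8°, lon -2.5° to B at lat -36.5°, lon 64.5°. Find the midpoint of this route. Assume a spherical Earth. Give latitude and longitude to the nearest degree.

From cos δ = sin φ₁ sin φ₂ + cos φ₁ cos φ₂ cos Δλ, the central angle is δ ≈ 0.982 rad (56.3°).
Interpolate at f = 1/2 with slerp weights a = sin((1−f)δ)/sin δ ≈ 0.567, b = sin(fδ)/sin δ ≈ 0.567.
p = a·p₁ + b·p₂ ≈ (0.697, 0.390, -0.602); φ = arcsin(p_z) ≈ -36.99°, λ = atan2(p_y, p_x) ≈ 29.19°.

≈ lat -37°, lon 29°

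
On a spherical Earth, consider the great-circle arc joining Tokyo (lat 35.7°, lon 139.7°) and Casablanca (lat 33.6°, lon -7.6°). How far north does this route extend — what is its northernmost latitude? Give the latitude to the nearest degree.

≈ 68°

The great circle lies in the plane with unit normal n̂ = (p₁ × p₂)/|p₁ × p₂|.
Here n̂_z ≈ -0.377; the vertex latitude is φ_max = arccos|n̂_z| ≈ 67.9°.
Check via Clairaut: cos φ_max = |cos φ₁| · sin C = cos(35.7°)·sin(27.7°) ≈ 0.377, again giving ≈ 67.9°.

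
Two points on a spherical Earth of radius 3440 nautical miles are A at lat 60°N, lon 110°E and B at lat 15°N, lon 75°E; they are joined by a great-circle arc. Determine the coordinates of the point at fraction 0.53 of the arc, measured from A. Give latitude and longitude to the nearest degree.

From cos δ = sin φ₁ sin φ₂ + cos φ₁ cos φ₂ cos Δλ, the central angle is δ ≈ 0.902 rad (51.7°).
Interpolate at f = 0.53 with slerp weights a = sin((1−f)δ)/sin δ ≈ 0.524, b = sin(fδ)/sin δ ≈ 0.586.
p = a·p₁ + b·p₂ ≈ (0.057, 0.794, 0.606); φ = arcsin(p_z) ≈ 37.29°, λ = atan2(p_y, p_x) ≈ 85.90°.

≈ lat 37°N, lon 86°E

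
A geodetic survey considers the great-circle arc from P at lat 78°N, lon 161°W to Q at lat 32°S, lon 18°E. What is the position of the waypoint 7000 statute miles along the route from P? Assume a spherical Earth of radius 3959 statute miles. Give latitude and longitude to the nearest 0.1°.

From cos δ = sin φ₁ sin φ₂ + cos φ₁ cos φ₂ cos Δλ, the central angle is δ ≈ 2.339 rad (134.0°). The total great-circle distance is δ·R ≈ 2.339 × 3959 ≈ 9259 mi, so the target fraction is f = 7000/9259 ≈ 0.756.
Interpolate at f ≈ 0.756 with slerp weights a = sin((1−f)δ)/sin δ ≈ 0.751, b = sin(fδ)/sin δ ≈ 1.363.
p = a·p₁ + b·p₂ ≈ (0.952, 0.306, 0.012); φ = arcsin(p_z) ≈ 0.69°, λ = atan2(p_y, p_x) ≈ 17.84°.

≈ lat 0.7°N, lon 17.8°E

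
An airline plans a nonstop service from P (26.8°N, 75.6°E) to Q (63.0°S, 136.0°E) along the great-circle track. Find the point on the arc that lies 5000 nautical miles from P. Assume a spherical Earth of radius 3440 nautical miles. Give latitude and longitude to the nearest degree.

≈ (49°S, 113°E)

The haversine formula gives a central angle δ ≈ 1.774 rad (101.6°) between the endpoints. The total great-circle distance is δ·R ≈ 1.774 × 3440 ≈ 6102 nmi, so the target fraction is f = 5000/6102 ≈ 0.819.
Interpolate at f ≈ 0.819 with slerp weights a = sin((1−f)δ)/sin δ ≈ 0.321, b = sin(fδ)/sin δ ≈ 1.014.
p = a·p₁ + b·p₂ ≈ (-0.260, 0.598, -0.759); φ = arcsin(p_z) ≈ -49.33°, λ = atan2(p_y, p_x) ≈ 113.49°.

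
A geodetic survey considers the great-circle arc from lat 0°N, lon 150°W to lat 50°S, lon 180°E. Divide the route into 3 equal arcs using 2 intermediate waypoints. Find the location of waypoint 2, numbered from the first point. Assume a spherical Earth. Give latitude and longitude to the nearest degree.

Convert each endpoint to a unit vector on the sphere (x = cos φ cos λ, y = cos φ sin λ, z = sin φ).
The central angle between the endpoints is δ = arccos(p₁·p₂) ≈ 0.980 rad (56.2°).
Interpolate at f = 2/3 with slerp weights a = sin((1−f)δ)/sin δ ≈ 0.386, b = sin(fδ)/sin δ ≈ 0.732.
p = a·p₁ + b·p₂ ≈ (-0.805, -0.193, -0.561); φ = arcsin(p_z) ≈ -34.11°, λ = atan2(p_y, p_x) ≈ -166.51°.

≈ lat 34°S, lon 167°W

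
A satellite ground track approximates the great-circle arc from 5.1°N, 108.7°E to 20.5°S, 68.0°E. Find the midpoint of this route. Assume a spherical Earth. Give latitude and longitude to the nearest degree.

≈ 8°S, 89°E

Write both endpoints as unit vectors p₁, p₂ with components (cos φ cos λ, cos φ sin λ, sin φ).
The central angle between the endpoints is δ = arccos(p₁·p₂) ≈ 0.828 rad (47.5°).
Interpolate at f = 1/2 with slerp weights a = sin((1−f)δ)/sin δ ≈ 0.546, b = sin(fδ)/sin δ ≈ 0.546.
p = a·p₁ + b·p₂ ≈ (0.017, 0.990, -0.143); φ = arcsin(p_z) ≈ -8.21°, λ = atan2(p_y, p_x) ≈ 89.00°.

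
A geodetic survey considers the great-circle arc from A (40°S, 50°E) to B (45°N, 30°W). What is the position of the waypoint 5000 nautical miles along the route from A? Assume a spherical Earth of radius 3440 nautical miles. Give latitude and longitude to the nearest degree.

The haversine formula gives a central angle δ ≈ 1.940 rad (111.1°) between the endpoints. The total great-circle distance is δ·R ≈ 1.940 × 3440 ≈ 6672 nmi, so the target fraction is f = 5000/6672 ≈ 0.749.
Interpolate at f ≈ 0.749 with slerp weights a = sin((1−f)δ)/sin δ ≈ 0.501, b = sin(fδ)/sin δ ≈ 1.065.
p = a·p₁ + b·p₂ ≈ (0.899, -0.083, 0.431); φ = arcsin(p_z) ≈ 25.53°, λ = atan2(p_y, p_x) ≈ -5.25°.

≈ (26°N, 5°W)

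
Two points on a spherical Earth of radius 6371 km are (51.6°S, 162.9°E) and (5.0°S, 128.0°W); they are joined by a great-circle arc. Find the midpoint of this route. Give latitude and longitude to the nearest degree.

≈ (33°S, 153°W)

From cos δ = sin φ₁ sin φ₂ + cos φ₁ cos φ₂ cos Δλ, the central angle is δ ≈ 1.278 rad (73.2°).
Interpolate at f = 1/2 with slerp weights a = sin((1−f)δ)/sin δ ≈ 0.623, b = sin(fδ)/sin δ ≈ 0.623.
p = a·p₁ + b·p₂ ≈ (-0.752, -0.375, -0.542); φ = arcsin(p_z) ≈ -32.84°, λ = atan2(p_y, p_x) ≈ -153.48°.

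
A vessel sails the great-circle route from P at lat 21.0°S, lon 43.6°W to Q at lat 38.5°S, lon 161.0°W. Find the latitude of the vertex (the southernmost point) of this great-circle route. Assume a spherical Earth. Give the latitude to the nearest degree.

≈ 49°S

The great circle lies in the plane with unit normal n̂ = (p₁ × p₂)/|p₁ × p₂|.
Here n̂_z ≈ -0.653; the vertex latitude is φ_max = arccos|n̂_z| ≈ 49.2°.
Check via Clairaut: cos φ_max = |cos φ₁| · sin C = cos(21.0°)·sin(135.6°) ≈ 0.653, again giving ≈ 49.2°.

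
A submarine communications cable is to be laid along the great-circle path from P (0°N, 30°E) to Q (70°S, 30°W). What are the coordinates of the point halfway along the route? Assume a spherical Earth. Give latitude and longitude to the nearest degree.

The haversine formula gives a central angle δ ≈ 1.399 rad (80.2°) between the endpoints.
Interpolate at f = 1/2 with slerp weights a = sin((1−f)δ)/sin δ ≈ 0.653, b = sin(fδ)/sin δ ≈ 0.653.
p = a·p₁ + b·p₂ ≈ (0.759, 0.215, -0.614); φ = arcsin(p_z) ≈ -37.88°, λ = atan2(p_y, p_x) ≈ 15.81°.

≈ (38°S, 16°E)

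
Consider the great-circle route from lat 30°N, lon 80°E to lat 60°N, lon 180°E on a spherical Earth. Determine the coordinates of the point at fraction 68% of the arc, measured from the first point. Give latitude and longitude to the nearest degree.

≈ lat 62°N, lon 134°E

Convert each endpoint to a unit vector on the sphere (x = cos φ cos λ, y = cos φ sin λ, z = sin φ).
The central angle between the endpoints is δ = arccos(p₁·p₂) ≈ 1.205 rad (69.0°).
Interpolate at f = 0.68 with slerp weights a = sin((1−f)δ)/sin δ ≈ 0.403, b = sin(fδ)/sin δ ≈ 0.782.
p = a·p₁ + b·p₂ ≈ (-0.331, 0.343, 0.879); φ = arcsin(p_z) ≈ 61.52°, λ = atan2(p_y, p_x) ≈ 133.91°.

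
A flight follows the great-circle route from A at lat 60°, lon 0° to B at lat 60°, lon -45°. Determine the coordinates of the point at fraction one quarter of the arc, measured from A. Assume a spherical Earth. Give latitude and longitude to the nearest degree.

From cos δ = sin φ₁ sin φ₂ + cos φ₁ cos φ₂ cos Δλ, the central angle is δ ≈ 0.385 rad (22.1°).
Interpolate at f = 1/4 with slerp weights a = sin((1−f)δ)/sin δ ≈ 0.758, b = sin(fδ)/sin δ ≈ 0.256.
p = a·p₁ + b·p₂ ≈ (0.470, -0.090, 0.878); φ = arcsin(p_z) ≈ 61.43°, λ = atan2(p_y, p_x) ≈ -10.91°.

≈ lat 61°, lon -11°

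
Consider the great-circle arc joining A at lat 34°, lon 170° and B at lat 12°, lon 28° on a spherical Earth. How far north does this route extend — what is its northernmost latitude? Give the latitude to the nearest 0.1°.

The great circle lies in the plane with unit normal n̂ = (p₁ × p₂)/|p₁ × p₂|.
Here n̂_z ≈ -0.586; the vertex latitude is φ_max = arccos|n̂_z| ≈ 54.2°.
Check via Clairaut: cos φ_max = |cos φ₁| · sin C = cos(34.0°)·sin(44.9°) ≈ 0.586, again giving ≈ 54.2°.

≈ 54.2°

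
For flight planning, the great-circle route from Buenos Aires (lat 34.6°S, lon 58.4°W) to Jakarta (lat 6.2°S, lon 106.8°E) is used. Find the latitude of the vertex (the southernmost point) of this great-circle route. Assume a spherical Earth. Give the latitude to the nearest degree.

≈ 72°S

The great circle lies in the plane with unit normal n̂ = (p₁ × p₂)/|p₁ × p₂|.
Here n̂_z ≈ +0.306; the vertex latitude is φ_max = arccos|n̂_z| ≈ 72.2°.
Check via Clairaut: cos φ_max = |cos φ₁| · sin C = cos(34.6°)·sin(158.2°) ≈ 0.306, again giving ≈ 72.2°.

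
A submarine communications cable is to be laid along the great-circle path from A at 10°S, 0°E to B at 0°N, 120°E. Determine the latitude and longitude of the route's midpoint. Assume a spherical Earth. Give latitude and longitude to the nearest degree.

≈ 10°S, 61°E

From cos δ = sin φ₁ sin φ₂ + cos φ₁ cos φ₂ cos Δλ, the central angle is δ ≈ 2.086 rad (119.5°).
Interpolate at f = 1/2 with slerp weights a = sin((1−f)δ)/sin δ ≈ 0.992, b = sin(fδ)/sin δ ≈ 0.992.
p = a·p₁ + b·p₂ ≈ (0.481, 0.860, -0.172); φ = arcsin(p_z) ≈ -9.92°, λ = atan2(p_y, p_x) ≈ 60.76°.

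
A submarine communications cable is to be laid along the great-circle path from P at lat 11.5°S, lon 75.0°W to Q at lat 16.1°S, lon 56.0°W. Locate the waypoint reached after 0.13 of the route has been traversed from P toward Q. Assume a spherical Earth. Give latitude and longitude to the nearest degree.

≈ lat 12°S, lon 73°W

Write both endpoints as unit vectors p₁, p₂ with components (cos φ cos λ, cos φ sin λ, sin φ).
The central angle between the endpoints is δ = arccos(p₁·p₂) ≈ 0.332 rad (19.0°).
Interpolate at f = 0.13 with slerp weights a = sin((1−f)δ)/sin δ ≈ 0.874, b = sin(fδ)/sin δ ≈ 0.132.
p = a·p₁ + b·p₂ ≈ (0.293, -0.933, -0.211); φ = arcsin(p_z) ≈ -12.18°, λ = atan2(p_y, p_x) ≈ -72.57°.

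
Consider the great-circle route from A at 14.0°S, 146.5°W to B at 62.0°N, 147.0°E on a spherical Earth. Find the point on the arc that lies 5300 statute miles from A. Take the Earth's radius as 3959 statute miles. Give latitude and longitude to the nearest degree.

≈ 53°N, 170°E

Write both endpoints as unit vectors p₁, p₂ with components (cos φ cos λ, cos φ sin λ, sin φ).
The central angle between the endpoints is δ = arccos(p₁·p₂) ≈ 1.603 rad (91.8°). The total great-circle distance is δ·R ≈ 1.603 × 3959 ≈ 6345 mi, so the target fraction is f = 5300/6345 ≈ 0.835.
Interpolate at f ≈ 0.835 with slerp weights a = sin((1−f)δ)/sin δ ≈ 0.261, b = sin(fδ)/sin δ ≈ 0.974.
p = a·p₁ + b·p₂ ≈ (-0.595, 0.109, 0.797); φ = arcsin(p_z) ≈ 52.80°, λ = atan2(p_y, p_x) ≈ 169.60°.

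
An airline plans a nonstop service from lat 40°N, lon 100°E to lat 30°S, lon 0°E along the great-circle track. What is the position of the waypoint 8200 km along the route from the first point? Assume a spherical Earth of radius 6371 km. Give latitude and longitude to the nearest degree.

≈ lat 3°S, lon 34°E

From cos δ = sin φ₁ sin φ₂ + cos φ₁ cos φ₂ cos Δλ, the central angle is δ ≈ 2.023 rad (115.9°). The total great-circle distance is δ·R ≈ 2.023 × 6371 ≈ 12886 km, so the target fraction is f = 8200/12886 ≈ 0.636.
Interpolate at f ≈ 0.636 with slerp weights a = sin((1−f)δ)/sin δ ≈ 0.746, b = sin(fδ)/sin δ ≈ 1.067.
p = a·p₁ + b·p₂ ≈ (0.825, 0.563, -0.054); φ = arcsin(p_z) ≈ -3.10°, λ = atan2(p_y, p_x) ≈ 34.30°.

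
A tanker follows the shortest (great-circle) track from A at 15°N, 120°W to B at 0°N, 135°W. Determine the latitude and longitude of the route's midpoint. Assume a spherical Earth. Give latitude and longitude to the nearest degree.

≈ 8°N, 128°W

The haversine formula gives a central angle δ ≈ 0.368 rad (21.1°) between the endpoints.
Interpolate at f = 1/2 with slerp weights a = sin((1−f)δ)/sin δ ≈ 0.509, b = sin(fδ)/sin δ ≈ 0.509.
p = a·p₁ + b·p₂ ≈ (-0.605, -0.785, 0.132); φ = arcsin(p_z) ≈ 7.56°, λ = atan2(p_y, p_x) ≈ -127.63°.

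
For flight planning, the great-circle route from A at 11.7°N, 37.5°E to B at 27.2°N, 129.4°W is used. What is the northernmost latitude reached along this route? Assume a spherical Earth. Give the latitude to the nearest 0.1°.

The great circle lies in the plane with unit normal n̂ = (p₁ × p₂)/|p₁ × p₂|.
Here n̂_z ≈ -0.301; the vertex latitude is φ_max = arccos|n̂_z| ≈ 72.5°.
Check via Clairaut: cos φ_max = |cos φ₁| · sin C = cos(11.7°)·sin(17.9°) ≈ 0.301, again giving ≈ 72.5°.

≈ 72.5°N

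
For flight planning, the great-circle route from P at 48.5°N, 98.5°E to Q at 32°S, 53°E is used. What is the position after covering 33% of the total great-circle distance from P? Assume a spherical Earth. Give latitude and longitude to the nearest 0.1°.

≈ 22.8°N, 79.5°E

From cos δ = sin φ₁ sin φ₂ + cos φ₁ cos φ₂ cos Δλ, the central angle is δ ≈ 1.574 rad (90.2°).
Interpolate at f = 0.33 with slerp weights a = sin((1−f)δ)/sin δ ≈ 0.870, b = sin(fδ)/sin δ ≈ 0.496.
p = a·p₁ + b·p₂ ≈ (0.168, 0.906, 0.388); φ = arcsin(p_z) ≈ 22.85°, λ = atan2(p_y, p_x) ≈ 79.49°.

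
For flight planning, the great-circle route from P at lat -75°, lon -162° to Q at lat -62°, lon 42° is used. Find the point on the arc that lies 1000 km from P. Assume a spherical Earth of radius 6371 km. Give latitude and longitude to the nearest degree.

Convert each endpoint to a unit vector on the sphere (x = cos φ cos λ, y = cos φ sin λ, z = sin φ).
The central angle between the endpoints is δ = arccos(p₁·p₂) ≈ 0.735 rad (42.1°). The total great-circle distance is δ·R ≈ 0.735 × 6371 ≈ 4682 km, so the target fraction is f = 1000/4682 ≈ 0.214.
Interpolate at f ≈ 0.214 with slerp weights a = sin((1−f)δ)/sin δ ≈ 0.815, b = sin(fδ)/sin δ ≈ 0.233.
p = a·p₁ + b·p₂ ≈ (-0.119, 0.008, -0.993); φ = arcsin(p_z) ≈ -83.14°, λ = atan2(p_y, p_x) ≈ 176.13°.

≈ lat -83°, lon 176°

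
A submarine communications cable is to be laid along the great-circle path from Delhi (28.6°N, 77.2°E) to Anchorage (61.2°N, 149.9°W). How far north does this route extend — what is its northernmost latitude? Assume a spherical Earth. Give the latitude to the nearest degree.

≈ 72°N

The great circle lies in the plane with unit normal n̂ = (p₁ × p₂)/|p₁ × p₂|.
Here n̂_z ≈ +0.313; the vertex latitude is φ_max = arccos|n̂_z| ≈ 71.8°.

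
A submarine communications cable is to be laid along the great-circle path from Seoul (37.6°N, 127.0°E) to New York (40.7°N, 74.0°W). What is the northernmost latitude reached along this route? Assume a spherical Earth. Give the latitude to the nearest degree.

≈ 77°N

The great circle lies in the plane with unit normal n̂ = (p₁ × p₂)/|p₁ × p₂|.
Here n̂_z ≈ +0.218; the vertex latitude is φ_max = arccos|n̂_z| ≈ 77.4°.
Check via Clairaut: cos φ_max = |cos φ₁| · sin C = cos(37.6°)·sin(16.0°) ≈ 0.218, again giving ≈ 77.4°.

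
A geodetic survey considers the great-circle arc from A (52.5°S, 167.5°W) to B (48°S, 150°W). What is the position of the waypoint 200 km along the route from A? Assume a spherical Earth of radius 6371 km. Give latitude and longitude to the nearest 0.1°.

≈ (52.0°S, 164.7°W)

Write both endpoints as unit vectors p₁, p₂ with components (cos φ cos λ, cos φ sin λ, sin φ).
The central angle between the endpoints is δ = arccos(p₁·p₂) ≈ 0.210 rad (12.0°). The total great-circle distance is δ·R ≈ 0.210 × 6371 ≈ 1337 km, so the target fraction is f = 200/1337 ≈ 0.150.
Interpolate at f ≈ 0.150 with slerp weights a = sin((1−f)δ)/sin δ ≈ 0.852, b = sin(fδ)/sin δ ≈ 0.151.
p = a·p₁ + b·p₂ ≈ (-0.594, -0.163, -0.788); φ = arcsin(p_z) ≈ -52.00°, λ = atan2(p_y, p_x) ≈ -164.68°.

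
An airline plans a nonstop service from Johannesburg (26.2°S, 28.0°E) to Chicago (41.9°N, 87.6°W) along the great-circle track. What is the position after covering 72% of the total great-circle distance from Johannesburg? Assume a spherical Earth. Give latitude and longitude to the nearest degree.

≈ (31°N, 46°W)

Convert each endpoint to a unit vector on the sphere (x = cos φ cos λ, y = cos φ sin λ, z = sin φ).
The central angle between the endpoints is δ = arccos(p₁·p₂) ≈ 2.194 rad (125.7°).
Interpolate at f = 0.72 with slerp weights a = sin((1−f)δ)/sin δ ≈ 0.710, b = sin(fδ)/sin δ ≈ 1.231.
p = a·p₁ + b·p₂ ≈ (0.601, -0.617, 0.509); φ = arcsin(p_z) ≈ 30.59°, λ = atan2(p_y, p_x) ≈ -45.76°.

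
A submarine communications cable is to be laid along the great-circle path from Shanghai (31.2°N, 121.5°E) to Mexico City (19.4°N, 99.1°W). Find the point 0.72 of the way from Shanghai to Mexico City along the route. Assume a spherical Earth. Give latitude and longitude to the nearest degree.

≈ 43°N, 126°W

Convert each endpoint to a unit vector on the sphere (x = cos φ cos λ, y = cos φ sin λ, z = sin φ).
The central angle between the endpoints is δ = arccos(p₁·p₂) ≈ 2.027 rad (116.1°).
Interpolate at f = 0.72 with slerp weights a = sin((1−f)δ)/sin δ ≈ 0.599, b = sin(fδ)/sin δ ≈ 1.107.
p = a·p₁ + b·p₂ ≈ (-0.433, -0.594, 0.678); φ = arcsin(p_z) ≈ 42.68°, λ = atan2(p_y, p_x) ≈ -126.06°.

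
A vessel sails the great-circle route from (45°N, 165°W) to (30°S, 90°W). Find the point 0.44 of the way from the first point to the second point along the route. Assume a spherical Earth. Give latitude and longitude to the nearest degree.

Write both endpoints as unit vectors p₁, p₂ with components (cos φ cos λ, cos φ sin λ, sin φ).
The central angle between the endpoints is δ = arccos(p₁·p₂) ≈ 1.767 rad (101.2°).
Interpolate at f = 0.44 with slerp weights a = sin((1−f)δ)/sin δ ≈ 0.852, b = sin(fδ)/sin δ ≈ 0.715.
p = a·p₁ + b·p₂ ≈ (-0.582, -0.775, 0.245); φ = arcsin(p_z) ≈ 14.18°, λ = atan2(p_y, p_x) ≈ -126.89°.

≈ (14°N, 127°W)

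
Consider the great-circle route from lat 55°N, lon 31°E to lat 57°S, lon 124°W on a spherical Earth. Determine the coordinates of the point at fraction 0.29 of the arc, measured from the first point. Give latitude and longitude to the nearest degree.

≈ lat 24°N, lon 20°W

From cos δ = sin φ₁ sin φ₂ + cos φ₁ cos φ₂ cos Δλ, the central angle is δ ≈ 2.897 rad (166.0°).
Interpolate at f = 0.29 with slerp weights a = sin((1−f)δ)/sin δ ≈ 3.645, b = sin(fδ)/sin δ ≈ 3.069.
p = a·p₁ + b·p₂ ≈ (0.857, -0.309, 0.412); φ = arcsin(p_z) ≈ 24.31°, λ = atan2(p_y, p_x) ≈ -19.82°.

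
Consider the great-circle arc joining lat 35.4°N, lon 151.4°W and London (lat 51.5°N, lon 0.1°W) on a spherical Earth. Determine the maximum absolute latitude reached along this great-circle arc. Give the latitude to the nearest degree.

The great circle lies in the plane with unit normal n̂ = (p₁ × p₂)/|p₁ × p₂|.
Here n̂_z ≈ +0.244; the vertex latitude is φ_max = arccos|n̂_z| ≈ 75.9°.

≈ 76°N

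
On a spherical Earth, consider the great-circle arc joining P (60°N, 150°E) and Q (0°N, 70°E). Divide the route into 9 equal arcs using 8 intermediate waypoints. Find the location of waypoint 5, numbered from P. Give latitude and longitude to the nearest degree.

≈ (32°N, 91°E)

Convert each endpoint to a unit vector on the sphere (x = cos φ cos λ, y = cos φ sin λ, z = sin φ).
The central angle between the endpoints is δ = arccos(p₁·p₂) ≈ 1.484 rad (85.0°).
Interpolate at f = 5/9 with slerp weights a = sin((1−f)δ)/sin δ ≈ 0.615, b = sin(fδ)/sin δ ≈ 0.737.
p = a·p₁ + b·p₂ ≈ (-0.014, 0.846, 0.533); φ = arcsin(p_z) ≈ 32.18°, λ = atan2(p_y, p_x) ≈ 90.97°.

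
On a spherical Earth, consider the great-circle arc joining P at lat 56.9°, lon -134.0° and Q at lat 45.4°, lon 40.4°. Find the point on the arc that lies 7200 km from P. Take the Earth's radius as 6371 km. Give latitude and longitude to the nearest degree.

≈ lat 58°, lon 39°

Write both endpoints as unit vectors p₁, p₂ with components (cos φ cos λ, cos φ sin λ, sin φ).
The central angle between the endpoints is δ = arccos(p₁·p₂) ≈ 1.354 rad (77.6°). The total great-circle distance is δ·R ≈ 1.354 × 6371 ≈ 8628 km, so the target fraction is f = 7200/8628 ≈ 0.835.
Interpolate at f ≈ 0.835 with slerp weights a = sin((1−f)δ)/sin δ ≈ 0.228, b = sin(fδ)/sin δ ≈ 0.926.
p = a·p₁ + b·p₂ ≈ (0.409, 0.332, 0.850); φ = arcsin(p_z) ≈ 58.22°, λ = atan2(p_y, p_x) ≈ 39.08°.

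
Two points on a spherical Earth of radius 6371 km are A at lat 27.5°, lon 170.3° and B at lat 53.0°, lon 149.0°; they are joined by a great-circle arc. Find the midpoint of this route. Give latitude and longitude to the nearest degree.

≈ lat 41°, lon 162°

From cos δ = sin φ₁ sin φ₂ + cos φ₁ cos φ₂ cos Δλ, the central angle is δ ≈ 0.523 rad (30.0°).
Interpolate at f = 1/2 with slerp weights a = sin((1−f)δ)/sin δ ≈ 0.518, b = sin(fδ)/sin δ ≈ 0.518.
p = a·p₁ + b·p₂ ≈ (-0.720, 0.238, 0.652); φ = arcsin(p_z) ≈ 40.72°, λ = atan2(p_y, p_x) ≈ 161.71°.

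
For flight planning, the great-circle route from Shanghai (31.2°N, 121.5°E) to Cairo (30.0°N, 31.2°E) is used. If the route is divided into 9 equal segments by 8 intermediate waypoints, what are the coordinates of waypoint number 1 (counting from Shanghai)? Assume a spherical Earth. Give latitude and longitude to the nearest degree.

≈ (35°N, 112°E)

Convert each endpoint to a unit vector on the sphere (x = cos φ cos λ, y = cos φ sin λ, z = sin φ).
The central angle between the endpoints is δ = arccos(p₁·p₂) ≈ 1.313 rad (75.2°).
Interpolate at f = 1/9 with slerp weights a = sin((1−f)δ)/sin δ ≈ 0.951, b = sin(fδ)/sin δ ≈ 0.150.
p = a·p₁ + b·p₂ ≈ (-0.314, 0.761, 0.568); φ = arcsin(p_z) ≈ 34.60°, λ = atan2(p_y, p_x) ≈ 112.40°.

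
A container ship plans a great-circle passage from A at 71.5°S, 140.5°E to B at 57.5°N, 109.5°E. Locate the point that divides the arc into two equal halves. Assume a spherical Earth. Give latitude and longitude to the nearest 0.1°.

≈ 7.2°S, 120.9°E

From cos δ = sin φ₁ sin φ₂ + cos φ₁ cos φ₂ cos Δλ, the central angle is δ ≈ 2.283 rad (130.8°).
Interpolate at f = 1/2 with slerp weights a = sin((1−f)δ)/sin δ ≈ 1.202, b = sin(fδ)/sin δ ≈ 1.202.
p = a·p₁ + b·p₂ ≈ (-0.510, 0.851, -0.126); φ = arcsin(p_z) ≈ -7.24°, λ = atan2(p_y, p_x) ≈ 120.92°.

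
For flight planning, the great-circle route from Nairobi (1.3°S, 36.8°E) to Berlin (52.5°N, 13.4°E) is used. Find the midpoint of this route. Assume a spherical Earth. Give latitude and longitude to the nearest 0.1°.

From cos δ = sin φ₁ sin φ₂ + cos φ₁ cos φ₂ cos Δλ, the central angle is δ ≈ 1.000 rad (57.3°).
Interpolate at f = 1/2 with slerp weights a = sin((1−f)δ)/sin δ ≈ 0.570, b = sin(fδ)/sin δ ≈ 0.570.
p = a·p₁ + b·p₂ ≈ (0.793, 0.422, 0.439); φ = arcsin(p_z) ≈ 26.04°, λ = atan2(p_y, p_x) ≈ 27.98°.

≈ 26.0°N, 28.0°E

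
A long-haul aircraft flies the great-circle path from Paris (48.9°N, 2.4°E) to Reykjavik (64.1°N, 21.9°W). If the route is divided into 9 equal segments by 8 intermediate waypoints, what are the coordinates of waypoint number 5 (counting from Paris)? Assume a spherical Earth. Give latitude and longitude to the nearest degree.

Convert each endpoint to a unit vector on the sphere (x = cos φ cos λ, y = cos φ sin λ, z = sin φ).
The central angle between the endpoints is δ = arccos(p₁·p₂) ≈ 0.349 rad (20.0°).
Interpolate at f = 5/9 with slerp weights a = sin((1−f)δ)/sin δ ≈ 0.452, b = sin(fδ)/sin δ ≈ 0.563.
p = a·p₁ + b·p₂ ≈ (0.525, -0.079, 0.847); φ = arcsin(p_z) ≈ 57.92°, λ = atan2(p_y, p_x) ≈ -8.59°.

≈ 58°N, 9°W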